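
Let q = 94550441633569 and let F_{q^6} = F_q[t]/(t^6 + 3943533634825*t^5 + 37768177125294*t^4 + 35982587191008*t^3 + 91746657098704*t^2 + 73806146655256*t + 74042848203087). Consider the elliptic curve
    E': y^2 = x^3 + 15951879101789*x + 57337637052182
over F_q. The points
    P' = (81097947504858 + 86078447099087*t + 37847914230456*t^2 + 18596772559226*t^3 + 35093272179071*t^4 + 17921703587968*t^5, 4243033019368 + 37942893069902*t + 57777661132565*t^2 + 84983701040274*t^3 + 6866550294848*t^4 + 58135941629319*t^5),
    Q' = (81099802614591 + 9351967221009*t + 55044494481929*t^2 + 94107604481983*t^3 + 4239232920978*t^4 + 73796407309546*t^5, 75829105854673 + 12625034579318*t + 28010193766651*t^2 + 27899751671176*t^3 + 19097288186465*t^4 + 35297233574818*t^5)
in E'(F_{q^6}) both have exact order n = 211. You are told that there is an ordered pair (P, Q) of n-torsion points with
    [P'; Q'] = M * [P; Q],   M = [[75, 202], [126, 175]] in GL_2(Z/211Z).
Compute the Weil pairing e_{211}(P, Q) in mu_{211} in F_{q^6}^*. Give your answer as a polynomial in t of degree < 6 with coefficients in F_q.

94067528007864 + 88103427373507*t + 42287422425091*t^2 + 8849767085232*t^3 + 70519642273246*t^4 + 55709802657566*t^5

Under M = [[75,202],[126,175]] in GL_2(Z/211), e_{211}(P',Q') = e_{211}(P,Q)^(75*175-202*126 mod 211).
So e_{211}(P,Q) = e_{211}(P',Q')^{64}, since 122*64 = 1 mod 211.
Miller loop for e_{211} over F_{94550441633569^6}: bits of 211 = 11010011; 7 double steps + 4 add steps, l/v at each.
Result: e(P',Q') = 72881957585535 + 89956993961404*t + 87718274738694*t^2 + 75917166282270*t^3 + 43466995684485*t^4 + 76082027561376*t^5.
(72881957585535 + 89956993961404*t + 87718274738694*t^2 + 75917166282270*t^3 + 43466995684485*t^4 + 76082027561376*t^5)^{64} mod (94550441633569,f) = 94067528007864 + 88103427373507*t + 42287422425091*t^2 + 8849767085232*t^3 + 70519642273246*t^4 + 55709802657566*t^5.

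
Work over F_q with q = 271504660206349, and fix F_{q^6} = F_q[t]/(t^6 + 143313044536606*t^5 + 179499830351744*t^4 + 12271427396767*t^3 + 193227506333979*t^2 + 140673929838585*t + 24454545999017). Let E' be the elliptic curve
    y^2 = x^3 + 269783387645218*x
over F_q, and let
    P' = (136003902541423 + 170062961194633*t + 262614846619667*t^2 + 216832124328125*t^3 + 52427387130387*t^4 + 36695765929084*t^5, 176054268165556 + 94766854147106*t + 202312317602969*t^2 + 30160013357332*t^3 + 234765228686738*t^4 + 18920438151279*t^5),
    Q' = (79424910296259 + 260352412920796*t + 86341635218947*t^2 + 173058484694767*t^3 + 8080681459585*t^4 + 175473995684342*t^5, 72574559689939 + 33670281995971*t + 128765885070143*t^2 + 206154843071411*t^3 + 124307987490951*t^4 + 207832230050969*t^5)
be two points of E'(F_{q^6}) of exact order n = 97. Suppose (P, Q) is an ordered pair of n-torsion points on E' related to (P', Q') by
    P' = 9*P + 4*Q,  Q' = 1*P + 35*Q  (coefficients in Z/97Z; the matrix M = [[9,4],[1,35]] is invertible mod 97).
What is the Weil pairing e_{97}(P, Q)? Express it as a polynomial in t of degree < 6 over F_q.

e_{97} is bilinear + alternating on E[97], so e_{97}(9*P + 4*Q, 1*P + 35*Q) = e_{97}(P,Q)^(9*35-4*1).
9*35 - 4*1 = 311; reduced mod 97: det = 20, inverse 34.
Miller loop for e_{97} over F_{271504660206349^6}: bits of 97 = 1100001; 6 double steps + 2 add steps, l/v at each.
So e_{97}(P',Q') = 26308937630365 + 150129279369761*t + 143874383222136*t^2 + 120185451005782*t^3 + 60283589487914*t^4 + 148497627217784*t^5.
Finally e_{97}(P,Q) = 260841430815868 + 156623103578693*t + 42866057002900*t^2 + 62682398243293*t^3 + 90918502131834*t^4 + 223754613187174*t^5.

260841430815868 + 156623103578693*t + 42866057002900*t^2 + 62682398243293*t^3 + 90918502131834*t^4 + 223754613187174*t^5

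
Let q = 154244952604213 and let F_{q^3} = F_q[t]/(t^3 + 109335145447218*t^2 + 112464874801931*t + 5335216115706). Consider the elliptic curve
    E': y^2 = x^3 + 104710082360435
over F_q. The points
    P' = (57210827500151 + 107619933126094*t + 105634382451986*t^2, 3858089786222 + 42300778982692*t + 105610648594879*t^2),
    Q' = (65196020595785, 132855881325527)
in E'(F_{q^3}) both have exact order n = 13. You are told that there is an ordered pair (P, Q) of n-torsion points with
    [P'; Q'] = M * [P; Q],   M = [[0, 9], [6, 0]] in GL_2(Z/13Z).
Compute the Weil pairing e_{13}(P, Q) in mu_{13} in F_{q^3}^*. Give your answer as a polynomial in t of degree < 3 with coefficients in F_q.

78677989649428 + 49171193295565*t + 25089023644373*t^2

e_{13} is bilinear + alternating on E[13], so e_{13}(9*Q, 6*P) = e_{13}(P,Q)^(0*0-9*6).
det M = 0*0 - 9*6 = -54 = 11 (mod 13); 11^{-1} = 6 (mod 13).
Double-and-add over 1101: 4-1 doublings, 3-1 additions; each step l_{T,T}/v_{2T} or l_{T,P'}/v at Q'+S for random S.
So e_{13}(P',Q') = 25753118011039 + 135305087401652*t + 13668548344078*t^2.
Hence e(P,Q) = 78677989649428 + 49171193295565*t + 25089023644373*t^2 in F_{154244952604213^3}^*.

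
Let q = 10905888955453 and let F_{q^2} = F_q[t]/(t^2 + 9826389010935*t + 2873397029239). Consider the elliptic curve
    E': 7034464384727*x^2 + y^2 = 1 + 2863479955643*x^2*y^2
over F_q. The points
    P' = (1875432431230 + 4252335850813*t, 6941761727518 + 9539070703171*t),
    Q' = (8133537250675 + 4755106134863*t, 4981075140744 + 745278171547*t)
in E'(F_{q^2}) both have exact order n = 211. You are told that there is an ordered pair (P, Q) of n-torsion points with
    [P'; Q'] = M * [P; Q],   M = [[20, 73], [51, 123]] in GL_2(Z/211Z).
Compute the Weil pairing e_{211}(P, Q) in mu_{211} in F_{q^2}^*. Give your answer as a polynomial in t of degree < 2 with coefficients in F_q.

5979384077723 + 755140083825*t

e_{211}(aP+bQ,cP+dQ) = e_{211}(P,Q)^(ad-bc); with (a,b,c,d)=(20,73,51,123) this gives the det-211 law.
So e_{211}(P,Q) = e_{211}(P',Q')^{141}, since 3*141 = 1 mod 211.
Edwards->Montgomery: u=(1+y)/(1-y), v=u/x -> 10705046988486v^2=u^3+10314493531518u^2+u; then x_W=1042746107271u+5284953708546: y^2=x^3+2190839225045*x+1456980091288.
Build f_{211,P'} and f_{211,Q'} via the 8-bit ladder of 211=11010011_2; evaluate at shifted divisors; quotient in F_{10905888955453^2}.
So e_{211}(P',Q') = 3321954026923 + 4431355172447*t.
Hence e(P,Q) = 5979384077723 + 755140083825*t in F_{10905888955453^2}^*.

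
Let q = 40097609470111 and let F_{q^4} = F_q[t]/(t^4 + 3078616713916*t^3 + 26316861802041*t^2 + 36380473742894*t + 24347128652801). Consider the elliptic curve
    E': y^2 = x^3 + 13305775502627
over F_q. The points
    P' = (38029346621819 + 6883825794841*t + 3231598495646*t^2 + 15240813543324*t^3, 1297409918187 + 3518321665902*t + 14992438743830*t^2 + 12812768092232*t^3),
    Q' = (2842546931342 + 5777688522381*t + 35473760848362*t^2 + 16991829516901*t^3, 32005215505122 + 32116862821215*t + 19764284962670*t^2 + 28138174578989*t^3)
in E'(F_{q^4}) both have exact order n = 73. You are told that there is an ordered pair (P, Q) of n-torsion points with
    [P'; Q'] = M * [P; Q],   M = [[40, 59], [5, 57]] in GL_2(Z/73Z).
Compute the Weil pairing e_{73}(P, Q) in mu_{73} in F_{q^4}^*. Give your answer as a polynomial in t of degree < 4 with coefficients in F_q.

Under M = [[40,59],[5,57]] in GL_2(Z/73), e_{73}(P',Q') = e_{73}(P,Q)^(40*57-59*5 mod 73).
det M = 40*57 - 59*5 = 1985 = 14 (mod 73); 14^{-1} = 47 (mod 73).
Run Miller on y^2=x^3+13305775502627 over F_{40097609470111}: ladder 1001001 (7 bits); e = f_P(D_Q)/f_Q(D_P).
The quotient is 31761060735738 + 33060455571252*t + 1969421038320*t^2 + 1984457979358*t^3.
Hence e(P,Q) = 6118743696186 + 36950209537657*t + 39669002574374*t^2 + 8596370603690*t^3 in F_{40097609470111^4}^*.

6118743696186 + 36950209537657*t + 39669002574374*t^2 + 8596370603690*t^3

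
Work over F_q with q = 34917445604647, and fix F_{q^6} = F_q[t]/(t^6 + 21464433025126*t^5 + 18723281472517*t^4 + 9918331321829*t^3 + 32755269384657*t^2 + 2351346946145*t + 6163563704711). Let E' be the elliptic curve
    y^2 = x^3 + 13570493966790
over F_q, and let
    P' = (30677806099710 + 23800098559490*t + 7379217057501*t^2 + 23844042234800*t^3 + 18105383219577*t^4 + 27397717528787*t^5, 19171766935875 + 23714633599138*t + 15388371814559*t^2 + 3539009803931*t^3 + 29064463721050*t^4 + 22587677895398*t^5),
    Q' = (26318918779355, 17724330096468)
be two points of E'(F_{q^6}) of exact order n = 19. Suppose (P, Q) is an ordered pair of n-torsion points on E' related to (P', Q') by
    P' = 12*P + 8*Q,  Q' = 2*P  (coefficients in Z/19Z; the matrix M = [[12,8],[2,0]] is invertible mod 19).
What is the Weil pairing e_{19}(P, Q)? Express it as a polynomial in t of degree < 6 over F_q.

15416208644143 + 1349872096529*t + 27190538122402*t^2 + 17918580326140*t^3 + 6796344213417*t^4 + 26859224429805*t^5

Since e_{19}(P,P)=e_{19}(Q,Q)=1 and e_{19}(Q,P)=e_{19}(P,Q)^{-1}, expanding e_{19}(12*P + 8*Q,2*P) leaves e(P,Q)^det(M).
Hence e(P,Q) = e(P',Q')^{13} where 13 = 3^{-1} mod 19.
Miller loop for e_{19} over F_{34917445604647^6}: bits of 19 = 10011; 4 double steps + 2 add steps, l/v at each.
So e_{19}(P',Q') = 34253299822413 + 25065614654187*t + 14928361944832*t^2 + 33941682705132*t^3 + 5525767730294*t^4 + 21827198510393*t^5.
(34253299822413 + 25065614654187*t + 14928361944832*t^2 + 33941682705132*t^3 + 5525767730294*t^4 + 21827198510393*t^5)^{13} mod (34917445604647,f) = 15416208644143 + 1349872096529*t + 27190538122402*t^2 + 17918580326140*t^3 + 6796344213417*t^4 + 26859224429805*t^5.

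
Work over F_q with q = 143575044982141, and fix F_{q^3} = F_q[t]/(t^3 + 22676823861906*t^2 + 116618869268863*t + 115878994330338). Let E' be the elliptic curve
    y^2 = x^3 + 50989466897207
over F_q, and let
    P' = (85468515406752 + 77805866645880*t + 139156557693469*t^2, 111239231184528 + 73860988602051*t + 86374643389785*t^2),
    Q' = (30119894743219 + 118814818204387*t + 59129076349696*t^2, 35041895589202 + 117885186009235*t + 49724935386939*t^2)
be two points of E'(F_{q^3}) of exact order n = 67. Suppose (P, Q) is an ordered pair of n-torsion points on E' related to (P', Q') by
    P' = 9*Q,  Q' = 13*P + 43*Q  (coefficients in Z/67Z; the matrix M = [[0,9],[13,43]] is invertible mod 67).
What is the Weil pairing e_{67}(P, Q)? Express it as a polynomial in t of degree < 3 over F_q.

Since e_{67}(P,P)=e_{67}(Q,Q)=1 and e_{67}(Q,P)=e_{67}(P,Q)^{-1}, expanding e_{67}(9*Q,13*P + 43*Q) leaves e(P,Q)^det(M).
Hence e(P,Q) = e(P',Q')^{4} where 4 = 17^{-1} mod 67.
n = 67 = (1000011)_2 (7 bits, wt 3); accumulate f_{67,P'}(Q'+S)/f_{67,P'}(S) along the 6-step ladder.
f_P(D_Q)/f_Q(D_P) = 96012969953666 + 17243797645707*t + 58679480840555*t^2.
(96012969953666 + 17243797645707*t + 58679480840555*t^2)^{4} mod (143575044982141,f) = 48776681511430 + 33021411762161*t + 131246232443541*t^2.

48776681511430 + 33021411762161*t + 131246232443541*t^2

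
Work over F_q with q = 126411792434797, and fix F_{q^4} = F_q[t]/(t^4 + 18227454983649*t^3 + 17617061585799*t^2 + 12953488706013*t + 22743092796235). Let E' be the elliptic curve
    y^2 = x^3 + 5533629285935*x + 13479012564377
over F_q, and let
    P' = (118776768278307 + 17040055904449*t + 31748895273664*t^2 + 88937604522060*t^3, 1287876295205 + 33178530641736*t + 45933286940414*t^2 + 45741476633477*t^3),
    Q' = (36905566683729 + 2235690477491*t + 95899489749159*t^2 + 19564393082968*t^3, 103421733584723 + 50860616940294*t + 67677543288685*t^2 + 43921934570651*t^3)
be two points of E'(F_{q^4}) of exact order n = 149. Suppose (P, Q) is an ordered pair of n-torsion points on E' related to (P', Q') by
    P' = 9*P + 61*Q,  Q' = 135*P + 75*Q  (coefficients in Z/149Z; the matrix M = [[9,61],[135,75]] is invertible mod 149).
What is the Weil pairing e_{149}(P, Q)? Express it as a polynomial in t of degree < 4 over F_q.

Since e_{149}(P,P)=e_{149}(Q,Q)=1 and e_{149}(Q,P)=e_{149}(P,Q)^{-1}, expanding e_{149}(9*P + 61*Q,135*P + 75*Q) leaves e(P,Q)^det(M).
9*75 - 61*135 = -7560; reduced mod 149: det = 39, inverse 107.
Miller loop for e_{149} over F_{126411792434797^4}: bits of 149 = 10010101; 7 double steps + 3 add steps, l/v at each.
f_P(D_Q)/f_Q(D_P) = 34571795432658 + 6779943109052*t + 21972278930855*t^2 + 116608981878184*t^3.
Hence e(P,Q) = 92080082083320 + 87494071362088*t + 111345529506540*t^2 + 108489496280966*t^3 in F_{126411792434797^4}^*.

92080082083320 + 87494071362088*t + 111345529506540*t^2 + 108489496280966*t^3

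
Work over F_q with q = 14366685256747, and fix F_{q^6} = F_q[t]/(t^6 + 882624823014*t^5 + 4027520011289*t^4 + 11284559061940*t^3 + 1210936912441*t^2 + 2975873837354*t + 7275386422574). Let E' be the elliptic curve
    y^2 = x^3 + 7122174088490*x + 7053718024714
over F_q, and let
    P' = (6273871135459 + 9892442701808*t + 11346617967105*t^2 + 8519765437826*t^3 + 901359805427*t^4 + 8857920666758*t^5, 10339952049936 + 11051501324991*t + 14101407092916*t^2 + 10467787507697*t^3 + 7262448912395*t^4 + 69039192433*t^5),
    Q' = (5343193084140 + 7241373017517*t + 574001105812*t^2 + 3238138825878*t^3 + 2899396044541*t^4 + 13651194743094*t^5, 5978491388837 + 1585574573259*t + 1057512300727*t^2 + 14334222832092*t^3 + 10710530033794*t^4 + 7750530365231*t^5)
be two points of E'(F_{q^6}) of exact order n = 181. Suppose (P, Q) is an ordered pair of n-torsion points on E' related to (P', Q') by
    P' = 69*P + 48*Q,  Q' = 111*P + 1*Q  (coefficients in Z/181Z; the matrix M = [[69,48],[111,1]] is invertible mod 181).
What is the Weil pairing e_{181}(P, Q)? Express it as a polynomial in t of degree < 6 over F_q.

5785926804786 + 6151208416747*t + 12122797385267*t^2 + 2210690409218*t^3 + 2649543926580*t^4 + 958019702547*t^5

e_{181} is bilinear + alternating on E[181], so e_{181}(69*P + 48*Q, 111*P + 1*Q) = e_{181}(P,Q)^(69*1-48*111).
det M = 69*1 - 48*111 = -5259 = 171 (mod 181); 171^{-1} = 18 (mod 181).
8-bit Miller (10110101) on E'/F_{14366685256747} with a'=7122174088490, b'=7053718024714: accumulate tangent/chord ratios at Q'+S and P'+S'.
f_P(D_Q)/f_Q(D_P) = 5440050713567 + 6233480302415*t + 5857174540315*t^2 + 3996784355471*t^3 + 6641094976082*t^4 + 14190543822260*t^5.
(5440050713567 + 6233480302415*t + 5857174540315*t^2 + 3996784355471*t^3 + 6641094976082*t^4 + 14190543822260*t^5)^{18} mod (14366685256747,f) = 5785926804786 + 6151208416747*t + 12122797385267*t^2 + 2210690409218*t^3 + 2649543926580*t^4 + 958019702547*t^5.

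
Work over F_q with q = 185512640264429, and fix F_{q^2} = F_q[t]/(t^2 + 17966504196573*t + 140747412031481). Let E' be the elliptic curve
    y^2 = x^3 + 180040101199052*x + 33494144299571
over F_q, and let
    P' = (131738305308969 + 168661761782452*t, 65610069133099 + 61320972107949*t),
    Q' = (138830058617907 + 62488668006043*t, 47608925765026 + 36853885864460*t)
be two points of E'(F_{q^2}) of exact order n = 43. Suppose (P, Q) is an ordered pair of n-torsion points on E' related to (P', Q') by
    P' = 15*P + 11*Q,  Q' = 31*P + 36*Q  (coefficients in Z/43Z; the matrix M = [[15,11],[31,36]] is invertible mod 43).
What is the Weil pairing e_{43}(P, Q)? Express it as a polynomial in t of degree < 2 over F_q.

e_{43} is bilinear + alternating on E[43], so e_{43}(15*P + 11*Q, 31*P + 36*Q) = e_{43}(P,Q)^(15*36-11*31).
det M = 15*36 - 11*31 = 199 = 27 (mod 43); 27^{-1} = 8 (mod 43).
6-bit Miller (101011) on E'/F_{185512640264429} with a'=180040101199052, b'=33494144299571: accumulate tangent/chord ratios at Q'+S and P'+S'.
Result: e(P',Q') = 36079728830433 + 91342191965878*t.
Thus e_{43}(P,Q) = 119208728694513 + 13680961705985*t.

119208728694513 + 13680961705985*t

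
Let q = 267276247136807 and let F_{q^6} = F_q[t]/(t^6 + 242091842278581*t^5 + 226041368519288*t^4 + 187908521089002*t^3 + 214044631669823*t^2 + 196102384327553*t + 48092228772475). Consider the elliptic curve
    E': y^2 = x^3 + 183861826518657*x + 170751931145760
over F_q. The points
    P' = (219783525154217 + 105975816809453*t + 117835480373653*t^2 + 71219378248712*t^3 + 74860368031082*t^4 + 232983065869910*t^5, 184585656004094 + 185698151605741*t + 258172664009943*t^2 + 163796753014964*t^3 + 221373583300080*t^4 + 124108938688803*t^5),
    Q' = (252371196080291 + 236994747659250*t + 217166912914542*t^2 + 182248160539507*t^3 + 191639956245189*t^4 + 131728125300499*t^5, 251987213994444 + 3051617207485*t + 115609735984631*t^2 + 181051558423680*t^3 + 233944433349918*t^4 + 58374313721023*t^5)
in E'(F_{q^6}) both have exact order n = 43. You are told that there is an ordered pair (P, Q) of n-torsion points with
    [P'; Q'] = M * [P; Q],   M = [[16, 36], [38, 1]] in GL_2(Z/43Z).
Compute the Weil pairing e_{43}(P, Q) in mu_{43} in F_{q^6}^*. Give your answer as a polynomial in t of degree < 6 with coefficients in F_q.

112426059116875 + 68304947943296*t + 186521254773277*t^2 + 194666296550338*t^3 + 143102007751491*t^4 + 198356368539232*t^5

The 43-Weil pairing on E[43] over F_{267276247136807} is alternating-bilinear: e_{43}(P',Q') = e_{43}(P,Q)^det(M).
Hence e(P,Q) = e(P',Q')^{9} where 9 = 24^{-1} mod 43.
Build f_{43,P'} and f_{43,Q'} via the 6-bit ladder of 43=101011_2; evaluate at shifted divisors; quotient in F_{267276247136807^6}.
e_{43}(P',Q') = 58497785096038 + 98898076164257*t + 258672055444286*t^2 + 12986061165459*t^3 + 33454994080606*t^4 + 34329013524329*t^5.
(58497785096038 + 98898076164257*t + 258672055444286*t^2 + 12986061165459*t^3 + 33454994080606*t^4 + 34329013524329*t^5)^{9} mod (267276247136807,f) = 112426059116875 + 68304947943296*t + 186521254773277*t^2 + 194666296550338*t^3 + 143102007751491*t^4 + 198356368539232*t^5.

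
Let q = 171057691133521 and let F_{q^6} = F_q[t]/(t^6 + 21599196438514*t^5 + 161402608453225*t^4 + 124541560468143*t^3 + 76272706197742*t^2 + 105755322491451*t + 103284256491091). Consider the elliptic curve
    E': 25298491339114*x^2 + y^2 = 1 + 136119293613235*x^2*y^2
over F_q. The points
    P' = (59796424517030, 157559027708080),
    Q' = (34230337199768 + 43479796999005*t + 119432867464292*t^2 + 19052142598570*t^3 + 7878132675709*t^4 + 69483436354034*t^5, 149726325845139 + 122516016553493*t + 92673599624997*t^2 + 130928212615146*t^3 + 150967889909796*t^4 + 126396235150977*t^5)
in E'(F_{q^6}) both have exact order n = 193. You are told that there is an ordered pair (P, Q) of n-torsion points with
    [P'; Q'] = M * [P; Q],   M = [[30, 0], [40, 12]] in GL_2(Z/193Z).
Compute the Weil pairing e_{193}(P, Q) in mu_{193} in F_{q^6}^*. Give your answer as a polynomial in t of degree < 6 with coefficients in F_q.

e_{193}(aP+bQ,cP+dQ) = e_{193}(P,Q)^(ad-bc); with (a,b,c,d)=(30,0,40,12) this gives the det-193 law.
Hence e(P,Q) = e(P',Q')^{141} where 141 = 167^{-1} mod 193.
Edwards a_E,d_E -> Montgomery A=87505184929768,B=15111021361279 -> Weierstrass 0,81851355097683 via alpha=55412579347645,beta=15059222214850.
Run Miller on y^2=x^3+81851355097683 over F_{171057691133521}: ladder 11000001 (8 bits); e = f_P(D_Q)/f_Q(D_P).
f_P(D_Q)/f_Q(D_P) = 61277389106783 + 150596142092862*t + 17289139646288*t^2 + 123380008256356*t^3 + 7941850250505*t^4 + 23112594502991*t^5.
Raise to 141: e(P,Q) = 95549675720818 + 77556884208644*t + 124158697280614*t^2 + 75130392250201*t^3 + 115915091165282*t^4 + 64440659203667*t^5 in mu_{193}.

95549675720818 + 77556884208644*t + 124158697280614*t^2 + 75130392250201*t^3 + 115915091165282*t^4 + 64440659203667*t^5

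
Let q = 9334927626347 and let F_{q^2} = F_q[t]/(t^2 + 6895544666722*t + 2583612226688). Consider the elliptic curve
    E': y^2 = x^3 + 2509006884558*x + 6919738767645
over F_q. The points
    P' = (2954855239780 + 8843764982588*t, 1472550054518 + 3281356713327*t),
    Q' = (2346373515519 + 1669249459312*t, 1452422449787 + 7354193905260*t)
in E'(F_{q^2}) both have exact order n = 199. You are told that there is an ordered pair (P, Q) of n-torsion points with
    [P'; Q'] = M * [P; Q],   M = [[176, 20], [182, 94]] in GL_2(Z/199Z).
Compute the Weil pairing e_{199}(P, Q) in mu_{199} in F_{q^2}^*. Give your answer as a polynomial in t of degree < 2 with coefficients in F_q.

3818870591003 + 3771018824523*t

The 199-Weil pairing on E[199] over F_{9334927626347} is alternating-bilinear: e_{199}(P',Q') = e_{199}(P,Q)^det(M).
So e_{199}(P,Q) = e_{199}(P',Q')^{77}, since 168*77 = 1 mod 199.
Double-and-add over 11000111: 8-1 doublings, 5-1 additions; each step l_{T,T}/v_{2T} or l_{T,P'}/v at Q'+S for random S.
Result: e(P',Q') = 6468161709863 + 5679536112752*t.
e_{199}(P,Q) = (6468161709863 + 5679536112752*t)^{77} = 3818870591003 + 3771018824523*t.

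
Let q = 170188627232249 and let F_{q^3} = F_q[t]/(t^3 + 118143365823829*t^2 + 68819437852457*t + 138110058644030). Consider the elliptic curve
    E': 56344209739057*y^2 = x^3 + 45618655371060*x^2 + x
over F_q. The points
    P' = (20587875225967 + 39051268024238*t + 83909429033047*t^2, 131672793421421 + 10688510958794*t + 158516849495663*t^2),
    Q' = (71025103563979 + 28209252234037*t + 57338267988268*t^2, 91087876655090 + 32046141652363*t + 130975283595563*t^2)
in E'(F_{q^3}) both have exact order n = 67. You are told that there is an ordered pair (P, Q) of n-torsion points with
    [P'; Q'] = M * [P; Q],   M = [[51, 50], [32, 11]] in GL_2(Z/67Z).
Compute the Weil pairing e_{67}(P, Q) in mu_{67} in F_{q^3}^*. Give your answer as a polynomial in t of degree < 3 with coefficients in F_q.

e_{67} is bilinear + alternating on E[67], so e_{67}(51*P + 50*Q, 32*P + 11*Q) = e_{67}(P,Q)^(51*11-50*32).
51*11 - 50*32 = -1039; reduced mod 67: det = 33, inverse 65.
Montgomery->Weierstrass: x_W = 4348161174492*x+138559386420539, y_W=4348161174492*y on F_{170188627232249}; lands on y^2=x^3+17630786428420*x+153437937077335.
7-bit Miller (1000011) on E'/F_{170188627232249} with a'=17630786428420, b'=153437937077335: accumulate tangent/chord ratios at Q'+S and P'+S'.
So e_{67}(P',Q') = 42864555735607 + 159069842668537*t + 35674014301915*t^2.
Finally e_{67}(P,Q) = 119898072368756 + 18547811637236*t + 34184150438524*t^2.

119898072368756 + 18547811637236*t + 34184150438524*t^2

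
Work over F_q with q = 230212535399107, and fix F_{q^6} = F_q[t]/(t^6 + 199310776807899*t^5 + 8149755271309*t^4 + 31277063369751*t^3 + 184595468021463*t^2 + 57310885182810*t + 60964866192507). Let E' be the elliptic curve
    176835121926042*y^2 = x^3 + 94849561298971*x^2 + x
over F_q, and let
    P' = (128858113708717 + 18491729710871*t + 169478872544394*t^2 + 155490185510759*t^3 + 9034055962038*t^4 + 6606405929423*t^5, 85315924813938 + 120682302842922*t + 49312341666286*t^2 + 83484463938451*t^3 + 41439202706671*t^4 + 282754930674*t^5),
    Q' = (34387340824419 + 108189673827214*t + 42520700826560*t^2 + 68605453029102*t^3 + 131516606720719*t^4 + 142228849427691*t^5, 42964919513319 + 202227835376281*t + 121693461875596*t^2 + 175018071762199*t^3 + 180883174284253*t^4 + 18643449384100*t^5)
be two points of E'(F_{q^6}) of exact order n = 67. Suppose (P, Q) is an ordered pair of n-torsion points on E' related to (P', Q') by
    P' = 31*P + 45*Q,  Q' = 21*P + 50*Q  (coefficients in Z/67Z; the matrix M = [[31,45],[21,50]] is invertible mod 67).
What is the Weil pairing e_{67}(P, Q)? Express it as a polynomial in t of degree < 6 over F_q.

e_{67}(aP+bQ,cP+dQ) = e_{67}(P,Q)^(ad-bc); with (a,b,c,d)=(31,45,21,50) this gives the det-67 law.
det(M) mod 67 = 2; its inverse in (Z/67)^* is 34 (check: 2*34 mod 67 = 1).
Montgomery->Weierstrass: x_W = 6036287946652*x+122675333319858, y_W=6036287946652*y on F_{230212535399107}; lands on y^2=x^3+198146197449494*x+112006966638797.
Double-and-add over 1000011: 7-1 doublings, 3-1 additions; each step l_{T,T}/v_{2T} or l_{T,P'}/v at Q'+S for random S.
e_{67}(P',Q') = 167870674043067 + 203788467309471*t + 4097389473379*t^2 + 183570619715015*t^3 + 54844050985224*t^4 + 215482892706310*t^5.
Thus e_{67}(P,Q) = 83986084981029 + 131745240063435*t + 51706106836646*t^2 + 187477231295091*t^3 + 133161451539418*t^4 + 55418619398385*t^5.

83986084981029 + 131745240063435*t + 51706106836646*t^2 + 187477231295091*t^3 + 133161451539418*t^4 + 55418619398385*t^5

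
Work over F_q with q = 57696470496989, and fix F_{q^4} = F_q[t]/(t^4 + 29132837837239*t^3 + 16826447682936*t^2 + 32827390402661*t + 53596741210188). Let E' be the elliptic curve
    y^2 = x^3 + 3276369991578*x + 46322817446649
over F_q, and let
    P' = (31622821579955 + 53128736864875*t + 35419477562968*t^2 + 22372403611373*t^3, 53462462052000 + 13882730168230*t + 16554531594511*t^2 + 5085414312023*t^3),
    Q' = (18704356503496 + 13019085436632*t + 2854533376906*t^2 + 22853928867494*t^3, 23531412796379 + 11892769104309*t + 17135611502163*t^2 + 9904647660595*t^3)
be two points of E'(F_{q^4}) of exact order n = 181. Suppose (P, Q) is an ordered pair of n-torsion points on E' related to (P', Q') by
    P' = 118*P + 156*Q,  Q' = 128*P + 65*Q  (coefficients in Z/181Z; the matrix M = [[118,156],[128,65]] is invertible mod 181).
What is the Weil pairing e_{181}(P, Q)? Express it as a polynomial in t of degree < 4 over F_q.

Under M = [[118,156],[128,65]] in GL_2(Z/181), e_{181}(P',Q') = e_{181}(P,Q)^(118*65-156*128 mod 181).
det(M) mod 181 = 10; its inverse in (Z/181)^* is 163 (check: 10*163 mod 181 = 1).
Miller loop for e_{181} over F_{57696470496989^4}: bits of 181 = 10110101; 7 double steps + 4 add steps, l/v at each.
Miller gives e_{181}(P',Q') = 25433917748770 + 17154951790514*t + 24294296813927*t^2 + 46268786420106*t^3 in F_{57696470496989^4}.
Raise to 163: e(P,Q) = 1304581290263 + 5014391618224*t + 33558292989206*t^2 + 34603912894944*t^3 in mu_{181}.

1304581290263 + 5014391618224*t + 33558292989206*t^2 + 34603912894944*t^3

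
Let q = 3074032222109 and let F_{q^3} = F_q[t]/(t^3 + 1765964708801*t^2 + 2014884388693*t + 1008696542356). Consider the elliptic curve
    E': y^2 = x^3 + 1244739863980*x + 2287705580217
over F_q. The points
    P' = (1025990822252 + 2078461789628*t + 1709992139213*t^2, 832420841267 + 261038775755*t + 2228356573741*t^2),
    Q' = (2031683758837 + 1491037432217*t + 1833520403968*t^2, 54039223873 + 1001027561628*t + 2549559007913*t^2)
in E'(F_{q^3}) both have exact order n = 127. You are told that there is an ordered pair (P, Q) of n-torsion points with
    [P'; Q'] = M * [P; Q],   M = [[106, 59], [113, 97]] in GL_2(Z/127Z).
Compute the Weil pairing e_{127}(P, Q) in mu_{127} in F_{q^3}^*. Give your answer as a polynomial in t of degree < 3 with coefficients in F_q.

2368716730035 + 2416513918204*t + 282517008760*t^2

Since e_{127}(P,P)=e_{127}(Q,Q)=1 and e_{127}(Q,P)=e_{127}(P,Q)^{-1}, expanding e_{127}(106*P + 59*Q,113*P + 97*Q) leaves e(P,Q)^det(M).
det(M) mod 127 = 59; its inverse in (Z/127)^* is 28 (check: 59*28 mod 127 = 1).
Miller loop for e_{127} over F_{3074032222109^3}: bits of 127 = 1111111; 6 double steps + 6 add steps, l/v at each.
Miller gives e_{127}(P',Q') = 984108352747 + 1117405998730*t + 2150979935497*t^2 in F_{3074032222109^3}.
Finally e_{127}(P,Q) = 2368716730035 + 2416513918204*t + 282517008760*t^2.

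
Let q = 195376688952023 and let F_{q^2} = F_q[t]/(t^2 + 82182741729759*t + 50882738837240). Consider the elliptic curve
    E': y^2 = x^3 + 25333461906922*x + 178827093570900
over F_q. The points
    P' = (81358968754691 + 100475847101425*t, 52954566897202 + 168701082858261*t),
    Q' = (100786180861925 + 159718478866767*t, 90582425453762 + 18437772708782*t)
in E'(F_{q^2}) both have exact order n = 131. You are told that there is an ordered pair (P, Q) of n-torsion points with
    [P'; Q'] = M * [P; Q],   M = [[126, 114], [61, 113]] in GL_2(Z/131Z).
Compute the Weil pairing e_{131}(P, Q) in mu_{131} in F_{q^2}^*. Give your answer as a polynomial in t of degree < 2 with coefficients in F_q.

99181810026444 + 186607562519148*t

Since e_{131}(P,P)=e_{131}(Q,Q)=1 and e_{131}(Q,P)=e_{131}(P,Q)^{-1}, expanding e_{131}(126*P + 114*Q,61*P + 113*Q) leaves e(P,Q)^det(M).
det M = 126*113 - 114*61 = 7284 = 79 (mod 131); 79^{-1} = 68 (mod 131).
8-bit Miller (10000011) on E'/F_{195376688952023} with a'=25333461906922, b'=178827093570900: accumulate tangent/chord ratios at Q'+S and P'+S'.
f_P(D_Q)/f_Q(D_P) = 107485718119749 + 106659418202256*t.
e_{131}(P,Q) = (107485718119749 + 106659418202256*t)^{68} = 99181810026444 + 186607562519148*t.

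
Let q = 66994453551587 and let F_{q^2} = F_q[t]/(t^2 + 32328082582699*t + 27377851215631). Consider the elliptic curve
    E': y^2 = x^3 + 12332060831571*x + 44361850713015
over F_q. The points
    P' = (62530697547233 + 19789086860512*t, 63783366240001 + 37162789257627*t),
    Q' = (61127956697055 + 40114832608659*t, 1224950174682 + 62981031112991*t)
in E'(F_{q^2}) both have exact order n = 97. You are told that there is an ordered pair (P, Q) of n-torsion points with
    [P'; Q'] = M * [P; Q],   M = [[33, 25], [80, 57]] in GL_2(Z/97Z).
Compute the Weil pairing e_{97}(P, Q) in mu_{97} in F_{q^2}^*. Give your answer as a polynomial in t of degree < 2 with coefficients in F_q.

26824340682317 + 59128694992952*t

The 97-Weil pairing on E[97] over F_{66994453551587} is alternating-bilinear: e_{97}(P',Q') = e_{97}(P,Q)^det(M).
det(M) mod 97 = 75; its inverse in (Z/97)^* is 22 (check: 75*22 mod 97 = 1).
7-bit Miller (1100001) on E'/F_{66994453551587} with a'=12332060831571, b'=44361850713015: accumulate tangent/chord ratios at Q'+S and P'+S'.
e_{97}(P',Q') = 50994342553051 + 49816172761497*t.
Finally e_{97}(P,Q) = 26824340682317 + 59128694992952*t.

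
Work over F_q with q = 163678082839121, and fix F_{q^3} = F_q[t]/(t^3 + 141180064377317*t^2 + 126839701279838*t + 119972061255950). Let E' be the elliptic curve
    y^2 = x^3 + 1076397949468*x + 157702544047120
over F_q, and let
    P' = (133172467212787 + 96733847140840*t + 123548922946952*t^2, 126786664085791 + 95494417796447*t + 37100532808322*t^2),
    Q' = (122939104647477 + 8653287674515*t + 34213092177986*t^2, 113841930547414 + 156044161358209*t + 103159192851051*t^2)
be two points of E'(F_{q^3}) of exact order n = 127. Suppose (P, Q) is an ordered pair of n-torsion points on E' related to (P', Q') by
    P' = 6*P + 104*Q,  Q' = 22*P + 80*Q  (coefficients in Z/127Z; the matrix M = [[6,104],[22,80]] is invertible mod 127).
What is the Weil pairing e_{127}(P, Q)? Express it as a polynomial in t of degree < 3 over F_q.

e_{127} is bilinear + alternating on E[127], so e_{127}(6*P + 104*Q, 22*P + 80*Q) = e_{127}(P,Q)^(6*80-104*22).
So e_{127}(P,Q) = e_{127}(P',Q')^{55}, since 97*55 = 1 mod 127.
Build f_{127,P'} and f_{127,Q'} via the 7-bit ladder of 127=1111111_2; evaluate at shifted divisors; quotient in F_{163678082839121^3}.
Result: e(P',Q') = 18306757575950 + 132400901253849*t + 89447749002720*t^2.
Thus e_{127}(P,Q) = 57204908528388 + 69000518927656*t + 92390201566771*t^2.

57204908528388 + 69000518927656*t + 92390201566771*t^2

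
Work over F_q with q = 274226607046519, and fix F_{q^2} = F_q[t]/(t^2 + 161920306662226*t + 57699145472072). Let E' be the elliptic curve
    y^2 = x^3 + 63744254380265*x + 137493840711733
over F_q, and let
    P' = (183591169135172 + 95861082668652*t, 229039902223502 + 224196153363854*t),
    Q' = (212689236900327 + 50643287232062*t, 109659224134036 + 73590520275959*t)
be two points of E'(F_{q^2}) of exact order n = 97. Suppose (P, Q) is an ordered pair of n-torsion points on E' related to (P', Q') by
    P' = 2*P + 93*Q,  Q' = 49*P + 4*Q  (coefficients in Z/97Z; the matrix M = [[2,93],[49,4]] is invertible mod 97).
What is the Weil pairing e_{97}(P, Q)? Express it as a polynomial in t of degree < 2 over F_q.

954127882026 + 259221484356556*t

e_{97}(aP+bQ,cP+dQ) = e_{97}(P,Q)^(ad-bc); with (a,b,c,d)=(2,93,49,4) this gives the det-97 law.
So e_{97}(P,Q) = e_{97}(P',Q')^{68}, since 10*68 = 1 mod 97.
Build f_{97,P'} and f_{97,Q'} via the 7-bit ladder of 97=1100001_2; evaluate at shifted divisors; quotient in F_{274226607046519^2}.
Result: e(P',Q') = 224126543931992 + 144727518834028*t.
e_{97}(P,Q) = (224126543931992 + 144727518834028*t)^{68} = 954127882026 + 259221484356556*t.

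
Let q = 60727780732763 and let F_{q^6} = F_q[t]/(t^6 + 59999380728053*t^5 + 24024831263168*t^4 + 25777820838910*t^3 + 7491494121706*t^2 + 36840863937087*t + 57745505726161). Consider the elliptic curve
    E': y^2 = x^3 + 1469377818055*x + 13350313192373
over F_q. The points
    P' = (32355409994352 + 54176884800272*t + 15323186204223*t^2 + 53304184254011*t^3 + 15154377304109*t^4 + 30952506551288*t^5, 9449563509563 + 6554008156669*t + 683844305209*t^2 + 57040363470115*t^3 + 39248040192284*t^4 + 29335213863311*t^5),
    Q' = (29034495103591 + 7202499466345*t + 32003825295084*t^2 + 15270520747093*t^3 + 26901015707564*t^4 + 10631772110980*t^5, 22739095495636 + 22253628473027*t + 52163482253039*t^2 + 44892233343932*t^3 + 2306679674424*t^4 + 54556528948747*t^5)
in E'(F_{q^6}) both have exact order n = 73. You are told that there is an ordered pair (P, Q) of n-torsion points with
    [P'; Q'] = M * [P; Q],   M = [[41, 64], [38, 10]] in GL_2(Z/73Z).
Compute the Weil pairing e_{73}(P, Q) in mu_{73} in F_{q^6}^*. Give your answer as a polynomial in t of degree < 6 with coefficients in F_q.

18435680773065 + 37274172480473*t + 52153801402892*t^2 + 8642659968896*t^3 + 9389805176370*t^4 + 13233919102947*t^5

e_{73} is bilinear + alternating on E[73], so e_{73}(41*P + 64*Q, 38*P + 10*Q) = e_{73}(P,Q)^(41*10-64*38).
det(M) mod 73 = 22; its inverse in (Z/73)^* is 10 (check: 22*10 mod 73 = 1).
Run Miller on y^2=x^3+1469377818055*x+13350313192373 over F_{60727780732763}: ladder 1001001 (7 bits); e = f_P(D_Q)/f_Q(D_P).
e_{73}(P',Q') = 48039595657014 + 52876813199306*t + 52335807782449*t^2 + 40564711450251*t^3 + 14595187548593*t^4 + 1831883170078*t^5.
Raise to 10: e(P,Q) = 18435680773065 + 37274172480473*t + 52153801402892*t^2 + 8642659968896*t^3 + 9389805176370*t^4 + 13233919102947*t^5 in mu_{73}.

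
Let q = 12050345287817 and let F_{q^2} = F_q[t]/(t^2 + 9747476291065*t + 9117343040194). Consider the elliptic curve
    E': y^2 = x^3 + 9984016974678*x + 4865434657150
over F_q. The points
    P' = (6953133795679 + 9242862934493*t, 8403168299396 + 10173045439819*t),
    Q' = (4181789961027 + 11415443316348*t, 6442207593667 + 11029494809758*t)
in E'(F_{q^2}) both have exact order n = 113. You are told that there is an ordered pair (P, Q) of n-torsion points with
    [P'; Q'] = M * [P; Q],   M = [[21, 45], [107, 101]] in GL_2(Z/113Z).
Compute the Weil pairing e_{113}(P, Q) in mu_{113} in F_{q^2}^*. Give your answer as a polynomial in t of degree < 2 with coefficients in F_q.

e_{113} is bilinear + alternating on E[113], so e_{113}(21*P + 45*Q, 107*P + 101*Q) = e_{113}(P,Q)^(21*101-45*107).
det(M) mod 113 = 18; its inverse in (Z/113)^* is 44 (check: 18*44 mod 113 = 1).
Run Miller on y^2=x^3+9984016974678*x+4865434657150 over F_{12050345287817}: ladder 1110001 (7 bits); e = f_P(D_Q)/f_Q(D_P).
Miller gives e_{113}(P',Q') = 10003667245359 + 10306029243022*t in F_{12050345287817^2}.
Finally e_{113}(P,Q) = 9026979100936 + 10714319374198*t.

9026979100936 + 10714319374198*t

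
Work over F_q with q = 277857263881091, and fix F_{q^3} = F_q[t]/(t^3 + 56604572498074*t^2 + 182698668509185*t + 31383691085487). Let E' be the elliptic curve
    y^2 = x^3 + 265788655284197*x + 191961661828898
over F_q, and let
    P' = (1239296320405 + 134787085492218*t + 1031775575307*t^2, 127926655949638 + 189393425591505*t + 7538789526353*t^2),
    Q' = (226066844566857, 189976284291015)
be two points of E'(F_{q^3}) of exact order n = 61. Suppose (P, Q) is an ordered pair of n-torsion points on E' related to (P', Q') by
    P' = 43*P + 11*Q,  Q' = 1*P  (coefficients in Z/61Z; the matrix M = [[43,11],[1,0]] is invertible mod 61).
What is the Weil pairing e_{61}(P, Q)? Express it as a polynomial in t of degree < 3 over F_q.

155753960781643 + 222499110848898*t + 184237713386069*t^2

e_{61} is bilinear + alternating on E[61], so e_{61}(43*P + 11*Q, 1*P) = e_{61}(P,Q)^(43*0-11*1).
Hence e(P,Q) = e(P',Q')^{11} where 11 = 50^{-1} mod 61.
Build f_{61,P'} and f_{61,Q'} via the 6-bit ladder of 61=111101_2; evaluate at shifted divisors; quotient in F_{277857263881091^3}.
Miller gives e_{61}(P',Q') = 212516712368491 + 262617065775501*t + 40737211670150*t^2 in F_{277857263881091^3}.
Raise to 11: e(P,Q) = 155753960781643 + 222499110848898*t + 184237713386069*t^2 in mu_{61}.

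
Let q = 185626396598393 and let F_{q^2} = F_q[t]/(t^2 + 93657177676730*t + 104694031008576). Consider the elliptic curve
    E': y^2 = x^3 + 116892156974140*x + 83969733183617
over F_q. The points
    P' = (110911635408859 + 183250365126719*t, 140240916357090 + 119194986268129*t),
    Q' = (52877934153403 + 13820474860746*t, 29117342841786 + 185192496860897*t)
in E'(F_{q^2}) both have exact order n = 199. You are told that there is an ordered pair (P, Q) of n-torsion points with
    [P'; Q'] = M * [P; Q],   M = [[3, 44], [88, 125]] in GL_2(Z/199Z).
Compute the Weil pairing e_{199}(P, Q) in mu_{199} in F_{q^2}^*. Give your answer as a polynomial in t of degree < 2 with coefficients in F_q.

Since e_{199}(P,P)=e_{199}(Q,Q)=1 and e_{199}(Q,P)=e_{199}(P,Q)^{-1}, expanding e_{199}(3*P + 44*Q,88*P + 125*Q) leaves e(P,Q)^det(M).
Inverting 85 mod 199: 96. Thus e_{199}(P,Q) = e(P',Q')^{96}.
Miller loop for e_{199} over F_{185626396598393^2}: bits of 199 = 11000111; 7 double steps + 4 add steps, l/v at each.
Miller gives e_{199}(P',Q') = 6862968807433 + 117197949540674*t in F_{185626396598393^2}.
(6862968807433 + 117197949540674*t)^{96} mod (185626396598393,f) = 63401834514584 + 43098921848565*t.

63401834514584 + 43098921848565*t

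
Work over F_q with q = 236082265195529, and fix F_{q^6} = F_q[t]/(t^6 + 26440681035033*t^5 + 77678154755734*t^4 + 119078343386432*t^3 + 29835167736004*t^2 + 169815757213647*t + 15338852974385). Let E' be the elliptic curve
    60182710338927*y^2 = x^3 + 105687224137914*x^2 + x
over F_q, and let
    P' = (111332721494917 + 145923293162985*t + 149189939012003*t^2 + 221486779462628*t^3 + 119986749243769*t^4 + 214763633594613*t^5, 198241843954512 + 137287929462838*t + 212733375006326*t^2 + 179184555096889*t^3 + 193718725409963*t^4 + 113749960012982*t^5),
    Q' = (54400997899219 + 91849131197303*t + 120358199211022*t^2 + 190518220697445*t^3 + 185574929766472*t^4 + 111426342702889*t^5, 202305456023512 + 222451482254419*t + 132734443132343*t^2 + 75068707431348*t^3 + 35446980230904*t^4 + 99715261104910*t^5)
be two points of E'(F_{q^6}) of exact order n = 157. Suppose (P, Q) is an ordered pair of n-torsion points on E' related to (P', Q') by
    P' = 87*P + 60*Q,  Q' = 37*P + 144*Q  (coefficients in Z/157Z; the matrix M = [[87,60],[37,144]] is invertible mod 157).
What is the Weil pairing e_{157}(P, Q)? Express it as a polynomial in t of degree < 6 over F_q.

The 157-Weil pairing on E[157] over F_{236082265195529} is alternating-bilinear: e_{157}(P',Q') = e_{157}(P,Q)^det(M).
87*144 - 60*37 = 10308; reduced mod 157: det = 103, inverse 125.
Montgomery->Weierstrass: x_W = 635811989116*x+163080593557898, y_W=635811989116*y on F_{236082265195529}; lands on y^2=x^3+210397846345228*x+174304288229944.
Double-and-add over 10011101: 8-1 doublings, 5-1 additions; each step l_{T,T}/v_{2T} or l_{T,P'}/v at Q'+S for random S.
e_{157}(P',Q') = 205481021236112 + 123638004230137*t + 215972961561858*t^2 + 227903169633880*t^3 + 213505926463057*t^4 + 191656591717287*t^5.
Raise to 125: e(P,Q) = 192432755599199 + 209158420212656*t + 113097335259224*t^2 + 193570155295802*t^3 + 192190671832151*t^4 + 209654716084266*t^5 in mu_{157}.

192432755599199 + 209158420212656*t + 113097335259224*t^2 + 193570155295802*t^3 + 192190671832151*t^4 + 209654716084266*t^5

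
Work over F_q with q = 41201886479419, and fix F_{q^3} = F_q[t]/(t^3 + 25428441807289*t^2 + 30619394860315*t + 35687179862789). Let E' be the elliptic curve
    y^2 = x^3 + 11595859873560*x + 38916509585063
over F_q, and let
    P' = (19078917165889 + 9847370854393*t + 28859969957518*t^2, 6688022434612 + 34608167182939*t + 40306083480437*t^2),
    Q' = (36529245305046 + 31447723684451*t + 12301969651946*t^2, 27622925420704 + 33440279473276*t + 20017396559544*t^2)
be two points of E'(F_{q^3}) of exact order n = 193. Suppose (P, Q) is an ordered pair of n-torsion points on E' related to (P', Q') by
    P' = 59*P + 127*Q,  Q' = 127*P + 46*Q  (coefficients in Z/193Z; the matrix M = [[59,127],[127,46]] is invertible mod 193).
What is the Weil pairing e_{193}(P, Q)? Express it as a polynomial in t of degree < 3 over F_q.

Alternating bilinearity on E[193] (values in mu_{193} in F_{41201886479419^3}) gives e(P',Q') = e(P,Q)^det(M).
Hence e(P,Q) = e(P',Q')^{128} where 128 = 95^{-1} mod 193.
Run Miller on y^2=x^3+11595859873560*x+38916509585063 over F_{41201886479419}: ladder 11000001 (8 bits); e = f_P(D_Q)/f_Q(D_P).
Miller gives e_{193}(P',Q') = 36150444857471 + 17788337461391*t + 36461555869996*t^2 in F_{41201886479419^3}.
Thus e_{193}(P,Q) = 24729722361458 + 14369194366260*t + 4164419293452*t^2.

24729722361458 + 14369194366260*t + 4164419293452*t^2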